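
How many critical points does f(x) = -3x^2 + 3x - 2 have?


Find where f'(x) = 0:
f'(x) = -6x + 3
Set f'(x) = 0:
-6x + 3 = 0
x = -3 / (-6) = 1/2
This is a linear equation in x, so there is exactly one solution.
Number of critical points: 1

1


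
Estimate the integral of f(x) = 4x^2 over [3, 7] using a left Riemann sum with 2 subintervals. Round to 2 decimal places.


Left Riemann sum uses left endpoints of each subinterval.
Interval: [3, 7], n = 2
dx = (7 - 3) / 2 = 2
Left endpoints: [3, 5]
f values: [36, 100]
Sum = dx * (sum of f values)
= 2 * 136
= 272 = 272.00

272.00


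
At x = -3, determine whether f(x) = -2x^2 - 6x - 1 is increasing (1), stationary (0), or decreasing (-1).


Compute f'(x) to determine behavior:
f'(x) = -4x - 6
f'(-3) = -4 * (-3) - 6
= 12 - 6
= 6
Since f'(-3) > 0, the function is increasing (1)

1


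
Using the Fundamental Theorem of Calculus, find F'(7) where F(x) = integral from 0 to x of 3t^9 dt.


By the Fundamental Theorem of Calculus (Part 1):
If F(x) = integral from 0 to x of f(t) dt, then F'(x) = f(x)
Here f(t) = 3t^9
So F'(x) = 3x^9
Evaluate at x = 7:
F'(7) = 3 * 7^9
= 3 * 40353607
= 121060821

121060821


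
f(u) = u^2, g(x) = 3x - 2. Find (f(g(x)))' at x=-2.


Using the chain rule: (f(g(x)))' = f'(g(x)) * g'(x)
First, find g(-2):
g(-2) = 3 * (-2) - 2 = -8
Next, f'(u) = 2u
And g'(x) = 3
So f'(g(-2)) * g'(-2)
= 2 * (-8) * 3
= -48

-48


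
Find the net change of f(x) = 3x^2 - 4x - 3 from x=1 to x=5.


Net change = f(b) - f(a)
f(x) = 3x^2 - 4x - 3
Compute f(5):
f(5) = 3 * 5^2 - 4 * 5 - 3
= 75 - 20 - 3
= 52
Compute f(1):
f(1) = 3 * 1^2 - 4 * 1 - 3
= 3 - 4 - 3
= -4
Net change = 52 - (-4) = 56

56


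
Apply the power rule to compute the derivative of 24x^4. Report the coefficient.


We apply the power rule: d/dx [ax^n] = a*n * x^(n-1)
d/dx [24x^4]
= 24 * 4 * x^(4-1)
= 96x^3
The coefficient is 96

96


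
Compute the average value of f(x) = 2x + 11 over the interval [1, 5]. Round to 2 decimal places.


Average value = 1/(b-a) * integral from a to b of f(x) dx
First compute the integral of 2x + 11:
F(x) = x^2 + 11x
F(5) = 1 * 25 + 11 * 5 = 80
F(1) = 1 * 1 + 11 * 1 = 12
Integral = 80 - 12 = 68
Average = 68 / (5 - 1) = 68 / 4
= 17 = 17.00

17.00


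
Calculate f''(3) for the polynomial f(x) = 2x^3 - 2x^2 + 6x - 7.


First derivative:
f'(x) = 6x^2 - 4x + 6
Second derivative:
f''(x) = 12x - 4
Substitute x = 3:
f''(3) = 12 * 3 - 4
= 36 - 4
= 32

32


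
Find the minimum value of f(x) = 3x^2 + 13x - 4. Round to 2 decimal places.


For a quadratic f(x) = ax^2 + bx + c with a > 0, the minimum is at the vertex.
Vertex x-coordinate: x = -b/(2a)
x = -(13) / (2 * 3)
x = -13/6
Substitute back to find the minimum value:
f(-13/6) = 3 * (-13/6)^2 + 13 * (-13/6) - 4
= 169/12 - 169/6 - 4
= -217/12 ≈ -18.08

-18.08


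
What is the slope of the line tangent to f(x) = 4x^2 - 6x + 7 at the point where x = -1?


The slope of the tangent line equals f'(x) at the point.
f(x) = 4x^2 - 6x + 7
f'(x) = 8x - 6
At x = -1:
f'(-1) = 8 * (-1) - 6
= -8 - 6
= -14

-14


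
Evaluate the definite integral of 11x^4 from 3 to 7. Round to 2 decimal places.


Find the antiderivative of 11x^4:
F(x) = 11/5 * x^5
Apply the Fundamental Theorem of Calculus:
F(7) - F(3)
= 11/5 * 7^5 - 11/5 * 3^5
= 11/5 * (16807 - 243)
= 11/5 * 16564
= 182204/5 = 36440.80

36440.80


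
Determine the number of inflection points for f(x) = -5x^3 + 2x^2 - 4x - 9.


Inflection points occur where f''(x) = 0 and concavity changes.
f(x) = -5x^3 + 2x^2 - 4x - 9
f'(x) = -15x^2 + 4x - 4
f''(x) = -30x + 4
Set f''(x) = 0:
-30x + 4 = 0
x = -4 / (-30) = 2/15
Since f''(x) is linear (degree 1), it changes sign at this point.
Therefore there is exactly 1 inflection point.

1


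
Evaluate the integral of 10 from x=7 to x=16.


The integral of a constant k over [a, b] equals k * (b - a).
integral from 7 to 16 of 10 dx
= 10 * (16 - 7)
= 10 * 9
= 90

90


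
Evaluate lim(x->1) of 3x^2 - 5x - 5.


Since polynomials are continuous, we use direct substitution.
lim(x->1) of 3x^2 - 5x - 5
= 3 * 1^2 - 5 * 1 - 5
= 3 - 5 - 5
= -7

-7


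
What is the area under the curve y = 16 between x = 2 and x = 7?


The area under a constant function y = 16 is a rectangle.
Width = 7 - 2 = 5
Height = 16
Area = width * height
= 5 * 16
= 80

80


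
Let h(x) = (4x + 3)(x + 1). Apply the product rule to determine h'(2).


Let u(x) = 4x + 3 and v(x) = x + 1
u'(x) = 4
v'(x) = 1
Product rule: h'(x) = u'(x)*v(x) + u(x)*v'(x)
= 4 * (x + 1) + (4x + 3) * 1
At x = 2:
u(2) = 4 * 2 + 3 = 11
v(2) = 1 * 2 + 1 = 3
h'(2) = 4 * 3 + 11 * 1
= 12 + 11
= 23

23


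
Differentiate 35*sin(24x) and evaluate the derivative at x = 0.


Apply the chain rule to differentiate 35*sin(24x):
d/dx [35*sin(24x)]
= 35 * cos(24x) * d/dx(24x)
= 35 * 24 * cos(24x)
= 840 * cos(24x)
Evaluate at x = 0:
= 840 * cos(0)
= 840 * 1
= 840

840


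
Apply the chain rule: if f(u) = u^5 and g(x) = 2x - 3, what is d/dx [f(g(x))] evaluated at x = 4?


Using the chain rule: (f(g(x)))' = f'(g(x)) * g'(x)
First, find g(4):
g(4) = 2 * 4 - 3 = 5
Next, f'(u) = 5u^4
And g'(x) = 2
So f'(g(4)) * g'(4)
= 5 * 5^4 * 2
= 5 * 625 * 2
= 6250

6250


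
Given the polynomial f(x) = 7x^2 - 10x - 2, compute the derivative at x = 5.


Differentiate term by term using power and sum rules:
f(x) = 7x^2 - 10x - 2
f'(x) = 14x - 10
Substitute x = 5:
f'(5) = 14 * 5 - 10
= 70 - 10
= 60

60


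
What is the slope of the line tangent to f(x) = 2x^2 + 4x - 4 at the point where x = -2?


The slope of the tangent line equals f'(x) at the point.
f(x) = 2x^2 + 4x - 4
f'(x) = 4x + 4
At x = -2:
f'(-2) = 4 * (-2) + 4
= -8 + 4
= -4

-4


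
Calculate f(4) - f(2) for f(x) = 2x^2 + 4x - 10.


Net change = f(b) - f(a)
f(x) = 2x^2 + 4x - 10
Compute f(4):
f(4) = 2 * 4^2 + 4 * 4 - 10
= 32 + 16 - 10
= 38
Compute f(2):
f(2) = 2 * 2^2 + 4 * 2 - 10
= 8 + 8 - 10
= 6
Net change = 38 - 6 = 32

32


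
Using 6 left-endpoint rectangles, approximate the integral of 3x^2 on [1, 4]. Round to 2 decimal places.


Left Riemann sum uses left endpoints of each subinterval.
Interval: [1, 4], n = 6
dx = (4 - 1) / 6 = 1/2
Left endpoints: [1, 3/2, 2, 5/2, 3, 7/2]
f values: [3, 27/4, 12, 75/4, 27, 147/4]
Sum = dx * (sum of f values)
= 1/2 * 417/4
= 417/8 ≈ 52.13

52.13


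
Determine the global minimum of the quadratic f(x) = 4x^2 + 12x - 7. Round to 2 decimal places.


For a quadratic f(x) = ax^2 + bx + c with a > 0, the minimum is at the vertex.
Vertex x-coordinate: x = -b/(2a)
x = -(12) / (2 * 4)
x = -12/8 = -3/2
Substitute back to find the minimum value:
f(-3/2) = 4 * (-3/2)^2 + 12 * (-3/2) - 7
= 9 - 18 - 7
= -16 = -16.00

-16.00


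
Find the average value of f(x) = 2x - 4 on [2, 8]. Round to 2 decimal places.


Average value = 1/(b-a) * integral from a to b of f(x) dx
First compute the integral of 2x - 4:
F(x) = x^2 - 4x
F(8) = 1 * 64 - 4 * 8 = 32
F(2) = 1 * 4 - 4 * 2 = -4
Integral = 32 - (-4) = 36
Average = 36 / (8 - 2) = 36 / 6
= 6 = 6.00

6.00


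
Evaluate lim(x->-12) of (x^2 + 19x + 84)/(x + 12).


Direct substitution gives 0/0, so we factor the numerator.
Factor: (x^2 + 19x + 84) = (x + 12)(x + 7)
Cancel the common factor (x + 12):
(x^2 + 19x + 84)/(x + 12) = (x + 7)
Now substitute x = -12:
= (-12) - (-7) = -5

-5


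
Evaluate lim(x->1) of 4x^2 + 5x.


Since polynomials are continuous, we use direct substitution.
lim(x->1) of 4x^2 + 5x
= 4 * 1^2 + 5 * 1 + 0
= 4 + 5 + 0
= 9

9


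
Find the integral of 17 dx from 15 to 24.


The integral of a constant k over [a, b] equals k * (b - a).
integral from 15 to 24 of 17 dx
= 17 * (24 - 15)
= 17 * 9
= 153

153


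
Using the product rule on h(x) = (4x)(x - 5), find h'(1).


Let u(x) = 4x and v(x) = x - 5
u'(x) = 4
v'(x) = 1
Product rule: h'(x) = u'(x)*v(x) + u(x)*v'(x)
= 4 * (x - 5) + (4x) * 1
At x = 1:
u(1) = 4 * 1 + 0 = 4
v(1) = 1 * 1 - 5 = -4
h'(1) = 4 * (-4) + 4 * 1
= -16 + 4
= -12

-12


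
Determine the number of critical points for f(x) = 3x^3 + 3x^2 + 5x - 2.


Find where f'(x) = 0:
f(x) = 3x^3 + 3x^2 + 5x - 2
f'(x) = 9x^2 + 6x + 5
This is a quadratic in x. Use the discriminant to count real roots.
Discriminant = (6)^2 - 4 * 9 * 5
= 36 - 180
= -144
Since discriminant < 0, f'(x) = 0 has no real solutions.
Number of critical points: 0

0


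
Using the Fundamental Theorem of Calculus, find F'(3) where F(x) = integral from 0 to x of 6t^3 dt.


By the Fundamental Theorem of Calculus (Part 1):
If F(x) = integral from 0 to x of f(t) dt, then F'(x) = f(x)
Here f(t) = 6t^3
So F'(x) = 6x^3
Evaluate at x = 3:
F'(3) = 6 * 3^3
= 6 * 27
= 162

162


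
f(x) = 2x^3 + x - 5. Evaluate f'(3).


Differentiate f(x) = 2x^3 + x - 5 term by term:
f'(x) = 6x^2 + 1
Substitute x = 3:
f'(3) = 6 * 3^2 + 0 * 3 + 1
= 54 + 0 + 1
= 55

55


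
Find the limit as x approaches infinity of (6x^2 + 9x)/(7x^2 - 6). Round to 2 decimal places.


For limits at infinity with equal-degree polynomials,
we compare leading coefficients.
Numerator leading term: 6x^2
Denominator leading term: 7x^2
Divide both by x^2:
lim = (6 + 9/x) / (7 - 6/x^2)
As x -> infinity, the 1/x and 1/x^2 terms vanish:
= 6/7 ≈ 0.86

0.86


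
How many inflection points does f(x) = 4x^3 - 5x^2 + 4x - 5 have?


Inflection points occur where f''(x) = 0 and concavity changes.
f(x) = 4x^3 - 5x^2 + 4x - 5
f'(x) = 12x^2 - 10x + 4
f''(x) = 24x - 10
Set f''(x) = 0:
24x - 10 = 0
x = 10 / 24 = 5/12
Since f''(x) is linear (degree 1), it changes sign at this point.
Therefore there is exactly 1 inflection point.

1


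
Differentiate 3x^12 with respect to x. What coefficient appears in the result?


We apply the power rule: d/dx [ax^n] = a*n * x^(n-1)
d/dx [3x^12]
= 3 * 12 * x^(12-1)
= 36x^11
The coefficient is 36

36


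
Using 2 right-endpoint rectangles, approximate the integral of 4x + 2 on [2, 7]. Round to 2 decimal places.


Right Riemann sum uses right endpoints of each subinterval.
Interval: [2, 7], n = 2
dx = (7 - 2) / 2 = 5/2
Right endpoints: [9/2, 7]
f values: [20, 30]
Sum = dx * (sum of f values)
= 5/2 * 50
= 125 = 125.00

125.00


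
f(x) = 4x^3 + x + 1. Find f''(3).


First derivative:
f'(x) = 12x^2 + 1
Second derivative:
f''(x) = 24x
Substitute x = 3:
f''(3) = 24 * 3 + 0
= 72 + 0
= 72

72


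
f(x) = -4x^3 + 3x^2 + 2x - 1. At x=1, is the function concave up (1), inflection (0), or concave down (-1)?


Concavity is determined by the sign of f''(x).
f(x) = -4x^3 + 3x^2 + 2x - 1
f'(x) = -12x^2 + 6x + 2
f''(x) = -24x + 6
f''(1) = -24 * 1 + 6
= -24 + 6
= -18
Since f''(1) < 0, the function is concave down (-1)

-1


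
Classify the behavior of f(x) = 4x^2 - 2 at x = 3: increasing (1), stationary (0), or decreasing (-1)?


Compute f'(x) to determine behavior:
f'(x) = 8x
f'(3) = 8 * 3 + 0
= 24 + 0
= 24
Since f'(3) > 0, the function is increasing (1)

1


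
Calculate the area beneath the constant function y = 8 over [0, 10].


The area under a constant function y = 8 is a rectangle.
Width = 10 - 0 = 10
Height = 8
Area = width * height
= 10 * 8
= 80

80


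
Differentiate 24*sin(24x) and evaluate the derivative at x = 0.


Apply the chain rule to differentiate 24*sin(24x):
d/dx [24*sin(24x)]
= 24 * cos(24x) * d/dx(24x)
= 24 * 24 * cos(24x)
= 576 * cos(24x)
Evaluate at x = 0:
= 576 * cos(0)
= 576 * 1
= 576

576


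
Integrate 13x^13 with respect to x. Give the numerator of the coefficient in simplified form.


Apply the power rule for integration:
integral of ax^n dx = a/(n+1) * x^(n+1) + C
integral of 13x^13 dx
= 13/14 * x^14 + C
The coefficient in lowest terms is 13/14, and its numerator is 13

13


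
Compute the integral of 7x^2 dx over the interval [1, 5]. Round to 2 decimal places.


Find the antiderivative of 7x^2:
F(x) = 7/3 * x^3
Apply the Fundamental Theorem of Calculus:
F(5) - F(1)
= 7/3 * 5^3 - 7/3 * 1^3
= 7/3 * (125 - 1)
= 7/3 * 124
= 868/3 ≈ 289.33

289.33


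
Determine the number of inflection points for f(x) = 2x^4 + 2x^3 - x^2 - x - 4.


Inflection points occur where f''(x) = 0 and concavity changes.
f(x) = 2x^4 + 2x^3 - x^2 - x - 4
f'(x) = 8x^3 + 6x^2 - 2x - 1
f''(x) = 24x^2 + 12x - 2
This is a quadratic in x. Use the discriminant to count real roots.
Discriminant = (12)^2 - 4 * 24 * (-2)
= 144 - (-192)
= 336
Since discriminant > 0, f''(x) = 0 has 2 distinct real solutions.
A quadratic with two distinct real roots changes sign at each root, so concavity changes at both.
Number of inflection points: 2

2


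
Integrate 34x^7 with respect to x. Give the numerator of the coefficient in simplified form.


Apply the power rule for integration:
integral of ax^n dx = a/(n+1) * x^(n+1) + C
integral of 34x^7 dx
= 34/8 * x^8 + C
= 17/4 * x^8 + C
The coefficient in lowest terms is 17/4, and its numerator is 17

17


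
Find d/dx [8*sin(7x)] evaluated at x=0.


Apply the chain rule to differentiate 8*sin(7x):
d/dx [8*sin(7x)]
= 8 * cos(7x) * d/dx(7x)
= 8 * 7 * cos(7x)
= 56 * cos(7x)
Evaluate at x = 0:
= 56 * cos(0)
= 56 * 1
= 56

56


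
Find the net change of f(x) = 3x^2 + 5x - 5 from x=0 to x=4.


Net change = f(b) - f(a)
f(x) = 3x^2 + 5x - 5
Compute f(4):
f(4) = 3 * 4^2 + 5 * 4 - 5
= 48 + 20 - 5
= 63
Compute f(0):
f(0) = 3 * 0^2 + 5 * 0 - 5
= 0 + 0 - 5
= -5
Net change = 63 - (-5) = 68

68


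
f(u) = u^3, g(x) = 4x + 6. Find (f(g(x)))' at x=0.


Using the chain rule: (f(g(x)))' = f'(g(x)) * g'(x)
First, find g(0):
g(0) = 4 * 0 + 6 = 6
Next, f'(u) = 3u^2
And g'(x) = 4
So f'(g(0)) * g'(0)
= 3 * 6^2 * 4
= 3 * 36 * 4
= 432

432


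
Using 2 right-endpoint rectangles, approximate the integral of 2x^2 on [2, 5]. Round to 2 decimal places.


Right Riemann sum uses right endpoints of each subinterval.
Interval: [2, 5], n = 2
dx = (5 - 2) / 2 = 3/2
Right endpoints: [7/2, 5]
f values: [49/2, 50]
Sum = dx * (sum of f values)
= 3/2 * 149/2
= 447/4 = 111.75

111.75


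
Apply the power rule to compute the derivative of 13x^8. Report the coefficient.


We apply the power rule: d/dx [ax^n] = a*n * x^(n-1)
d/dx [13x^8]
= 13 * 8 * x^(8-1)
= 104x^7
The coefficient is 104

104


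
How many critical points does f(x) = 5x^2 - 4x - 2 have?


Find where f'(x) = 0:
f'(x) = 10x - 4
Set f'(x) = 0:
10x - 4 = 0
x = 4 / 10 = 2/5
This is a linear equation in x, so there is exactly one solution.
Number of critical points: 1

1


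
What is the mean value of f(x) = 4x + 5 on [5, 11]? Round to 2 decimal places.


Average value = 1/(b-a) * integral from a to b of f(x) dx
First compute the integral of 4x + 5:
F(x) = 2x^2 + 5x
F(11) = 2 * 121 + 5 * 11 = 297
F(5) = 2 * 25 + 5 * 5 = 75
Integral = 297 - 75 = 222
Average = 222 / (11 - 5) = 222 / 6
= 37 = 37.00

37.00


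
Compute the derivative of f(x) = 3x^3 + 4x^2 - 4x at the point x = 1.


Differentiate f(x) = 3x^3 + 4x^2 - 4x term by term:
f'(x) = 9x^2 + 8x - 4
Substitute x = 1:
f'(1) = 9 * 1^2 + 8 * 1 - 4
= 9 + 8 - 4
= 13

13


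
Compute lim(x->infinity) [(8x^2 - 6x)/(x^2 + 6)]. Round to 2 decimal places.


For limits at infinity with equal-degree polynomials,
we compare leading coefficients.
Numerator leading term: 8x^2
Denominator leading term: x^2
Divide both by x^2:
lim = (8 - 6/x) / (1 + 6/x^2)
As x -> infinity, the 1/x and 1/x^2 terms vanish:
= 8/1 = 8 = 8.00

8.00


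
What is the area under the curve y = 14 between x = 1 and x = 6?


The area under a constant function y = 14 is a rectangle.
Width = 6 - 1 = 5
Height = 14
Area = width * height
= 5 * 14
= 70

70


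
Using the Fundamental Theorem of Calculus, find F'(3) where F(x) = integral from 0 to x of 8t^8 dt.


By the Fundamental Theorem of Calculus (Part 1):
If F(x) = integral from 0 to x of f(t) dt, then F'(x) = f(x)
Here f(t) = 8t^8
So F'(x) = 8x^8
Evaluate at x = 3:
F'(3) = 8 * 3^8
= 8 * 6561
= 52488

52488


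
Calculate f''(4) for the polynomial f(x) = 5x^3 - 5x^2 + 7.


First derivative:
f'(x) = 15x^2 - 10x
Second derivative:
f''(x) = 30x - 10
Substitute x = 4:
f''(4) = 30 * 4 - 10
= 120 - 10
= 110

110


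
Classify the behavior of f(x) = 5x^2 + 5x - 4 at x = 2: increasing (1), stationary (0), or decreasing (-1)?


Compute f'(x) to determine behavior:
f'(x) = 10x + 5
f'(2) = 10 * 2 + 5
= 20 + 5
= 25
Since f'(2) > 0, the function is increasing (1)

1


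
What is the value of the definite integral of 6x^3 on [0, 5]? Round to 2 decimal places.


Find the antiderivative of 6x^3:
F(x) = 6/4 * x^4
Apply the Fundamental Theorem of Calculus:
F(5) - F(0)
= 6/4 * 5^4 - 6/4 * 0^4
= 6/4 * (625 - 0)
= 6/4 * 625
= 1875/2 = 937.50

937.50


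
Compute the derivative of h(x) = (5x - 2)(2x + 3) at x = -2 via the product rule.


Let u(x) = 5x - 2 and v(x) = 2x + 3
u'(x) = 5
v'(x) = 2
Product rule: h'(x) = u'(x)*v(x) + u(x)*v'(x)
= 5 * (2x + 3) + (5x - 2) * 2
At x = -2:
u(-2) = 5 * (-2) - 2 = -12
v(-2) = 2 * (-2) + 3 = -1
h'(-2) = 5 * (-1) + (-12) * 2
= -5 - 24
= -29

-29


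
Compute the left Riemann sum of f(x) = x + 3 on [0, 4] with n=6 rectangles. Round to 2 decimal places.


Left Riemann sum uses left endpoints of each subinterval.
Interval: [0, 4], n = 6
dx = (4 - 0) / 6 = 2/3
Left endpoints: [0, 2/3, 4/3, 2, 8/3, 10/3]
f values: [3, 11/3, 13/3, 5, 17/3, 19/3]
Sum = dx * (sum of f values)
= 2/3 * 28
= 56/3 ≈ 18.67

18.67


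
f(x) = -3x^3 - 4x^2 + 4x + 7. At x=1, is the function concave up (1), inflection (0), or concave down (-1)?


Concavity is determined by the sign of f''(x).
f(x) = -3x^3 - 4x^2 + 4x + 7
f'(x) = -9x^2 - 8x + 4
f''(x) = -18x - 8
f''(1) = -18 * 1 - 8
= -18 - 8
= -26
Since f''(1) < 0, the function is concave down (-1)

-1


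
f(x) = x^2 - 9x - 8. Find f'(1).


Differentiate term by term using power and sum rules:
f(x) = x^2 - 9x - 8
f'(x) = 2x - 9
Substitute x = 1:
f'(1) = 2 * 1 - 9
= 2 - 9
= -7

-7


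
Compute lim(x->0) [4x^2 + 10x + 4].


Since polynomials are continuous, we use direct substitution.
lim(x->0) of 4x^2 + 10x + 4
= 4 * 0^2 + 10 * 0 + 4
= 0 + 0 + 4
= 4

4


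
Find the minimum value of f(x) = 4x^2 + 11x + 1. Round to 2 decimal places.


For a quadratic f(x) = ax^2 + bx + c with a > 0, the minimum is at the vertex.
Vertex x-coordinate: x = -b/(2a)
x = -(11) / (2 * 4)
x = -11/8
Substitute back to find the minimum value:
f(-11/8) = 4 * (-11/8)^2 + 11 * (-11/8) + 1
= 121/16 - 121/8 + 1
= -105/16 ≈ -6.56

-6.56


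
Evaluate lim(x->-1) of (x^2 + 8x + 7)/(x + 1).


Direct substitution gives 0/0, so we factor the numerator.
Factor: (x^2 + 8x + 7) = (x + 1)(x + 7)
Cancel the common factor (x + 1):
(x^2 + 8x + 7)/(x + 1) = (x + 7)
Now substitute x = -1:
= (-1) - (-7) = 6

6


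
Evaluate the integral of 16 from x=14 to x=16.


The integral of a constant k over [a, b] equals k * (b - a).
integral from 14 to 16 of 16 dx
= 16 * (16 - 14)
= 16 * 2
= 32

32


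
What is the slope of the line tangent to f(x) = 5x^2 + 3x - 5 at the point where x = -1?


The slope of the tangent line equals f'(x) at the point.
f(x) = 5x^2 + 3x - 5
f'(x) = 10x + 3
At x = -1:
f'(-1) = 10 * (-1) + 3
= -10 + 3
= -7

-7


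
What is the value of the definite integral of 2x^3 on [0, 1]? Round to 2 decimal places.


Find the antiderivative of 2x^3:
F(x) = 2/4 * x^4
Apply the Fundamental Theorem of Calculus:
F(1) - F(0)
= 2/4 * 1^4 - 2/4 * 0^4
= 2/4 * (1 - 0)
= 2/4 * 1
= 1/2 = 0.50

0.50


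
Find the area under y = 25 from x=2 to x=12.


The area under a constant function y = 25 is a rectangle.
Width = 12 - 2 = 10
Height = 25
Area = width * height
= 10 * 25
= 250

250


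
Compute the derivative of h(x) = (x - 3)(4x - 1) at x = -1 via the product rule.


Let u(x) = x - 3 and v(x) = 4x - 1
u'(x) = 1
v'(x) = 4
Product rule: h'(x) = u'(x)*v(x) + u(x)*v'(x)
= 1 * (4x - 1) + (x - 3) * 4
At x = -1:
u(-1) = 1 * (-1) - 3 = -4
v(-1) = 4 * (-1) - 1 = -5
h'(-1) = 1 * (-5) + (-4) * 4
= -5 - 16
= -21

-21


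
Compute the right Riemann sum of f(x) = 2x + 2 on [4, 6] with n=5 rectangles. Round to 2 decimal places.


Right Riemann sum uses right endpoints of each subinterval.
Interval: [4, 6], n = 5
dx = (6 - 4) / 5 = 2/5
Right endpoints: [22/5, 24/5, 26/5, 28/5, 6]
f values: [54/5, 58/5, 62/5, 66/5, 14]
Sum = dx * (sum of f values)
= 2/5 * 62
= 124/5 = 24.80

24.80


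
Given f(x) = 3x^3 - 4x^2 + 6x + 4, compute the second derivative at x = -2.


First derivative:
f'(x) = 9x^2 - 8x + 6
Second derivative:
f''(x) = 18x - 8
Substitute x = -2:
f''(-2) = 18 * (-2) - 8
= -36 - 8
= -44

-44


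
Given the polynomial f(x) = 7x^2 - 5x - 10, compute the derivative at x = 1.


Differentiate term by term using power and sum rules:
f(x) = 7x^2 - 5x - 10
f'(x) = 14x - 5
Substitute x = 1:
f'(1) = 14 * 1 - 5
= 14 - 5
= 9

9


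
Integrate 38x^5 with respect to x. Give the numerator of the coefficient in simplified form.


Apply the power rule for integration:
integral of ax^n dx = a/(n+1) * x^(n+1) + C
integral of 38x^5 dx
= 38/6 * x^6 + C
= 19/3 * x^6 + C
The coefficient in lowest terms is 19/3, and its numerator is 19

19


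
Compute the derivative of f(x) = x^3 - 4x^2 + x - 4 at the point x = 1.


Differentiate f(x) = x^3 - 4x^2 + x - 4 term by term:
f'(x) = 3x^2 - 8x + 1
Substitute x = 1:
f'(1) = 3 * 1^2 - 8 * 1 + 1
= 3 - 8 + 1
= -4

-4


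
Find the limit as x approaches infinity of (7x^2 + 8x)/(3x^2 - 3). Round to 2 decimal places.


For limits at infinity with equal-degree polynomials,
we compare leading coefficients.
Numerator leading term: 7x^2
Denominator leading term: 3x^2
Divide both by x^2:
lim = (7 + 8/x) / (3 - 3/x^2)
As x -> infinity, the 1/x and 1/x^2 terms vanish:
= 7/3 ≈ 2.33

2.33


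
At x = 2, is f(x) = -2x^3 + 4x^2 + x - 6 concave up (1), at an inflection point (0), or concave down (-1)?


Concavity is determined by the sign of f''(x).
f(x) = -2x^3 + 4x^2 + x - 6
f'(x) = -6x^2 + 8x + 1
f''(x) = -12x + 8
f''(2) = -12 * 2 + 8
= -24 + 8
= -16
Since f''(2) < 0, the function is concave down (-1)

-1


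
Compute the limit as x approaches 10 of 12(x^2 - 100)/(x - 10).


Direct substitution gives 0/0, so we factor the numerator.
Factor: 12(x^2 - 100) = 12 * (x - 10)(x + 10)
Cancel the common factor (x - 10):
12(x^2 - 100)/(x - 10) = 12 * (x + 10)
Now substitute x = 10:
= 12 * (10 + 10) = 240

240


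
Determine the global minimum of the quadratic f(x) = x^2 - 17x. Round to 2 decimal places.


For a quadratic f(x) = ax^2 + bx + c with a > 0, the minimum is at the vertex.
Vertex x-coordinate: x = -b/(2a)
x = -(-17) / (2 * 1)
x = 17/2
Substitute back to find the minimum value:
f(17/2) = 1 * (17/2)^2 - 17 * (17/2) + 0
= 289/4 - 289/2 + 0
= -289/4 = -72.25

-72.25


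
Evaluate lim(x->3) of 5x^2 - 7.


Since polynomials are continuous, we use direct substitution.
lim(x->3) of 5x^2 - 7
= 5 * 3^2 + 0 * 3 - 7
= 45 + 0 - 7
= 38

38


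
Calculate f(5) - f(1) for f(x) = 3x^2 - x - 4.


Net change = f(b) - f(a)
f(x) = 3x^2 - x - 4
Compute f(5):
f(5) = 3 * 5^2 - 1 * 5 - 4
= 75 - 5 - 4
= 66
Compute f(1):
f(1) = 3 * 1^2 - 1 * 1 - 4
= 3 - 1 - 4
= -2
Net change = 66 - (-2) = 68

68


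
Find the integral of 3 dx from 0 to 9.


The integral of a constant k over [a, b] equals k * (b - a).
integral from 0 to 9 of 3 dx
= 3 * (9 - 0)
= 3 * 9
= 27

27


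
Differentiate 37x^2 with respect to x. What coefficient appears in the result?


We apply the power rule: d/dx [ax^n] = a*n * x^(n-1)
d/dx [37x^2]
= 37 * 2 * x^(2-1)
= 74x
The coefficient is 74

74


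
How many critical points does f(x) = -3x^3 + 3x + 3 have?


Find where f'(x) = 0:
f(x) = -3x^3 + 3x + 3
f'(x) = -9x^2 + 3
This is a quadratic in x. Use the discriminant to count real roots.
Discriminant = (0)^2 - 4 * (-9) * 3
= 0 - (-108)
= 108
Since discriminant > 0, f'(x) = 0 has 2 real solutions.
Number of critical points: 2

2


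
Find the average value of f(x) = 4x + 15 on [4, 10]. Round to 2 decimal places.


Average value = 1/(b-a) * integral from a to b of f(x) dx
First compute the integral of 4x + 15:
F(x) = 2x^2 + 15x
F(10) = 2 * 100 + 15 * 10 = 350
F(4) = 2 * 16 + 15 * 4 = 92
Integral = 350 - 92 = 258
Average = 258 / (10 - 4) = 258 / 6
= 43 = 43.00

43.00


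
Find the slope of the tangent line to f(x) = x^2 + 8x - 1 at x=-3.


The slope of the tangent line equals f'(x) at the point.
f(x) = x^2 + 8x - 1
f'(x) = 2x + 8
At x = -3:
f'(-3) = 2 * (-3) + 8
= -6 + 8
= 2

2


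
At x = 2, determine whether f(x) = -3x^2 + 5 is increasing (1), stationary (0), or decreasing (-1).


Compute f'(x) to determine behavior:
f'(x) = -6x
f'(2) = -6 * 2 + 0
= -12 + 0
= -12
Since f'(2) < 0, the function is decreasing (-1)

-1


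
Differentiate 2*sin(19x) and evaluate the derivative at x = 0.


Apply the chain rule to differentiate 2*sin(19x):
d/dx [2*sin(19x)]
= 2 * cos(19x) * d/dx(19x)
= 2 * 19 * cos(19x)
= 38 * cos(19x)
Evaluate at x = 0:
= 38 * cos(0)
= 38 * 1
= 38

38


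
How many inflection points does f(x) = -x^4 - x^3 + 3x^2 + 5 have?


Inflection points occur where f''(x) = 0 and concavity changes.
f(x) = -x^4 - x^3 + 3x^2 + 5
f'(x) = -4x^3 - 3x^2 + 6x
f''(x) = -12x^2 - 6x + 6
This is a quadratic in x. Use the discriminant to count real roots.
Discriminant = (-6)^2 - 4 * (-12) * 6
= 36 - (-288)
= 324
Since discriminant > 0, f''(x) = 0 has 2 distinct real solutions.
A quadratic with two distinct real roots changes sign at each root, so concavity changes at both.
Number of inflection points: 2

2


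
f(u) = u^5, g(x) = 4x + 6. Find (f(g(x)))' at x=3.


Using the chain rule: (f(g(x)))' = f'(g(x)) * g'(x)
First, find g(3):
g(3) = 4 * 3 + 6 = 18
Next, f'(u) = 5u^4
And g'(x) = 4
So f'(g(3)) * g'(3)
= 5 * 18^4 * 4
= 5 * 104976 * 4
= 2099520

2099520


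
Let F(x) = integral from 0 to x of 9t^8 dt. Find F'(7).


By the Fundamental Theorem of Calculus (Part 1):
If F(x) = integral from 0 to x of f(t) dt, then F'(x) = f(x)
Here f(t) = 9t^8
So F'(x) = 9x^8
Evaluate at x = 7:
F'(7) = 9 * 7^8
= 9 * 5764801
= 51883209

51883209


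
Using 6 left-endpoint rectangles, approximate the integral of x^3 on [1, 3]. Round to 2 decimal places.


Left Riemann sum uses left endpoints of each subinterval.
Interval: [1, 3], n = 6
dx = (3 - 1) / 6 = 1/3
Left endpoints: [1, 4/3, 5/3, 2, 7/3, 8/3]
f values: [1, 64/27, 125/27, 8, 343/27, 512/27]
Sum = dx * (sum of f values)
= 1/3 * 143/3
= 143/9 ≈ 15.89

15.89


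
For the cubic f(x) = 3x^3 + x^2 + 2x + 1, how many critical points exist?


Find where f'(x) = 0:
f(x) = 3x^3 + x^2 + 2x + 1
f'(x) = 9x^2 + 2x + 2
This is a quadratic in x. Use the discriminant to count real roots.
Discriminant = (2)^2 - 4 * 9 * 2
= 4 - 72
= -68
Since discriminant < 0, f'(x) = 0 has no real solutions.
Number of critical points: 0

0


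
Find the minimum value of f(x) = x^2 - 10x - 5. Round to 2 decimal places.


For a quadratic f(x) = ax^2 + bx + c with a > 0, the minimum is at the vertex.
Vertex x-coordinate: x = -b/(2a)
x = -(-10) / (2 * 1)
x = 10/2 = 5
Substitute back to find the minimum value:
f(5) = 1 * 5^2 - 10 * 5 - 5
= 25 - 50 - 5
= -30 = -30.00

-30.00


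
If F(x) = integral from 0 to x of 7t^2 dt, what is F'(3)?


By the Fundamental Theorem of Calculus (Part 1):
If F(x) = integral from 0 to x of f(t) dt, then F'(x) = f(x)
Here f(t) = 7t^2
So F'(x) = 7x^2
Evaluate at x = 3:
F'(3) = 7 * 3^2
= 7 * 9
= 63

63


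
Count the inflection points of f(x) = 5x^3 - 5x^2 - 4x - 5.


Inflection points occur where f''(x) = 0 and concavity changes.
f(x) = 5x^3 - 5x^2 - 4x - 5
f'(x) = 15x^2 - 10x - 4
f''(x) = 30x - 10
Set f''(x) = 0:
30x - 10 = 0
x = 10 / 30 = 1/3
Since f''(x) is linear (degree 1), it changes sign at this point.
Therefore there is exactly 1 inflection point.

1


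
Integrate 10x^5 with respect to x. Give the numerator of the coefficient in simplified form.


Apply the power rule for integration:
integral of ax^n dx = a/(n+1) * x^(n+1) + C
integral of 10x^5 dx
= 10/6 * x^6 + C
= 5/3 * x^6 + C
The coefficient in lowest terms is 5/3, and its numerator is 5

5


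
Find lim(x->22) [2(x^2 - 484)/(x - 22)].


Direct substitution gives 0/0, so we factor the numerator.
Factor: 2(x^2 - 484) = 2 * (x - 22)(x + 22)
Cancel the common factor (x - 22):
2(x^2 - 484)/(x - 22) = 2 * (x + 22)
Now substitute x = 22:
= 2 * (22 + 22) = 88

88


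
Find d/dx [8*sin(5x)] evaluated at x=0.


Apply the chain rule to differentiate 8*sin(5x):
d/dx [8*sin(5x)]
= 8 * cos(5x) * d/dx(5x)
= 8 * 5 * cos(5x)
= 40 * cos(5x)
Evaluate at x = 0:
= 40 * cos(0)
= 40 * 1
= 40

40


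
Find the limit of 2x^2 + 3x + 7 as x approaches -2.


Since polynomials are continuous, we use direct substitution.
lim(x->-2) of 2x^2 + 3x + 7
= 2 * (-2)^2 + 3 * (-2) + 7
= 8 - 6 + 7
= 9

9


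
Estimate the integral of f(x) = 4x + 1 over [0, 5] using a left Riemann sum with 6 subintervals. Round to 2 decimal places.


Left Riemann sum uses left endpoints of each subinterval.
Interval: [0, 5], n = 6
dx = (5 - 0) / 6 = 5/6
Left endpoints: [0, 5/6, 5/3, 5/2, 10/3, 25/6]
f values: [1, 13/3, 23/3, 11, 43/3, 53/3]
Sum = dx * (sum of f values)
= 5/6 * 56
= 140/3 ≈ 46.67

46.67


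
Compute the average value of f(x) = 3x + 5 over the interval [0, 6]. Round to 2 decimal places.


Average value = 1/(b-a) * integral from a to b of f(x) dx
First compute the integral of 3x + 5:
F(x) = (3/2)x^2 + 5x
F(6) = 3/2 * 36 + 5 * 6 = 84
F(0) = 3/2 * 0 + 5 * 0 = 0
Integral = 84 - 0 = 84
Average = 84 / (6 - 0) = 84 / 6
= 14 = 14.00

14.00


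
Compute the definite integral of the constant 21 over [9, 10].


The integral of a constant k over [a, b] equals k * (b - a).
integral from 9 to 10 of 21 dx
= 21 * (10 - 9)
= 21 * 1
= 21

21


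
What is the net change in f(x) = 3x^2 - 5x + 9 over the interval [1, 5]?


Net change = f(b) - f(a)
f(x) = 3x^2 - 5x + 9
Compute f(5):
f(5) = 3 * 5^2 - 5 * 5 + 9
= 75 - 25 + 9
= 59
Compute f(1):
f(1) = 3 * 1^2 - 5 * 1 + 9
= 3 - 5 + 9
= 7
Net change = 59 - 7 = 52

52


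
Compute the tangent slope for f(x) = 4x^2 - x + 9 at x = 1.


The slope of the tangent line equals f'(x) at the point.
f(x) = 4x^2 - x + 9
f'(x) = 8x - 1
At x = 1:
f'(1) = 8 * 1 - 1
= 8 - 1
= 7

7


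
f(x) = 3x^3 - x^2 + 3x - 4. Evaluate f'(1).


Differentiate f(x) = 3x^3 - x^2 + 3x - 4 term by term:
f'(x) = 9x^2 - 2x + 3
Substitute x = 1:
f'(1) = 9 * 1^2 - 2 * 1 + 3
= 9 - 2 + 3
= 10

10


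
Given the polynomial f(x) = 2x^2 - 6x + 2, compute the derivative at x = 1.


Differentiate term by term using power and sum rules:
f(x) = 2x^2 - 6x + 2
f'(x) = 4x - 6
Substitute x = 1:
f'(1) = 4 * 1 - 6
= 4 - 6
= -2

-2


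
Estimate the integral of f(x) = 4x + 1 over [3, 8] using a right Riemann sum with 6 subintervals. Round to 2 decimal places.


Right Riemann sum uses right endpoints of each subinterval.
Interval: [3, 8], n = 6
dx = (8 - 3) / 6 = 5/6
Right endpoints: [23/6, 14/3, 11/2, 19/3, 43/6, 8]
f values: [49/3, 59/3, 23, 79/3, 89/3, 33]
Sum = dx * (sum of f values)
= 5/6 * 148
= 370/3 ≈ 123.33

123.33


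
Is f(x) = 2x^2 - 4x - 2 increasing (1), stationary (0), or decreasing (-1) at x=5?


Compute f'(x) to determine behavior:
f'(x) = 4x - 4
f'(5) = 4 * 5 - 4
= 20 - 4
= 16
Since f'(5) > 0, the function is increasing (1)

1


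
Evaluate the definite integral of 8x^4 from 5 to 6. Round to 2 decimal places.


Find the antiderivative of 8x^4:
F(x) = 8/5 * x^5
Apply the Fundamental Theorem of Calculus:
F(6) - F(5)
= 8/5 * 6^5 - 8/5 * 5^5
= 8/5 * (7776 - 3125)
= 8/5 * 4651
= 37208/5 = 7441.60

7441.60


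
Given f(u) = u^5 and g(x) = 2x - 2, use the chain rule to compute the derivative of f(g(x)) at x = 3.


Using the chain rule: (f(g(x)))' = f'(g(x)) * g'(x)
First, find g(3):
g(3) = 2 * 3 - 2 = 4
Next, f'(u) = 5u^4
And g'(x) = 2
So f'(g(3)) * g'(3)
= 5 * 4^4 * 2
= 5 * 256 * 2
= 2560

2560


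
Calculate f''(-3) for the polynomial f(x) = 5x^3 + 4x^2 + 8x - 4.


First derivative:
f'(x) = 15x^2 + 8x + 8
Second derivative:
f''(x) = 30x + 8
Substitute x = -3:
f''(-3) = 30 * (-3) + 8
= -90 + 8
= -82

-82


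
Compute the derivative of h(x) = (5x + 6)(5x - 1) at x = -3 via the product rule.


Let u(x) = 5x + 6 and v(x) = 5x - 1
u'(x) = 5
v'(x) = 5
Product rule: h'(x) = u'(x)*v(x) + u(x)*v'(x)
= 5 * (5x - 1) + (5x + 6) * 5
At x = -3:
u(-3) = 5 * (-3) + 6 = -9
v(-3) = 5 * (-3) - 1 = -16
h'(-3) = 5 * (-16) + (-9) * 5
= -80 - 45
= -125

-125


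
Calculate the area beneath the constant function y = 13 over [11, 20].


The area under a constant function y = 13 is a rectangle.
Width = 20 - 11 = 9
Height = 13
Area = width * height
= 9 * 13
= 117

117


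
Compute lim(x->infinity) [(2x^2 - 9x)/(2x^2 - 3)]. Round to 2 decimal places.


For limits at infinity with equal-degree polynomials,
we compare leading coefficients.
Numerator leading term: 2x^2
Denominator leading term: 2x^2
Divide both by x^2:
lim = (2 - 9/x) / (2 - 3/x^2)
As x -> infinity, the 1/x and 1/x^2 terms vanish:
= 2/2 = 1 = 1.00

1.00


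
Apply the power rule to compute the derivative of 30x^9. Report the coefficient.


We apply the power rule: d/dx [ax^n] = a*n * x^(n-1)
d/dx [30x^9]
= 30 * 9 * x^(9-1)
= 270x^8
The coefficient is 270

270


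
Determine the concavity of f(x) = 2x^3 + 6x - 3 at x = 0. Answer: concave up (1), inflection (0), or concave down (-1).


Concavity is determined by the sign of f''(x).
f(x) = 2x^3 + 6x - 3
f'(x) = 6x^2 + 6
f''(x) = 12x
f''(0) = 12 * 0 + 0
= 0 + 0
= 0
f''(0) = 0, and f''(x) is linear with nonzero slope 12, so f'' changes sign at x = 0. Hence the function is at an inflection point (0)

0


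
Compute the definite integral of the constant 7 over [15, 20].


The integral of a constant k over [a, b] equals k * (b - a).
integral from 15 to 20 of 7 dx
= 7 * (20 - 15)
= 7 * 5
= 35

35


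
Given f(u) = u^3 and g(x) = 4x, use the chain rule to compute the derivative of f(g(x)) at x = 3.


Using the chain rule: (f(g(x)))' = f'(g(x)) * g'(x)
First, find g(3):
g(3) = 4 * 3 + 0 = 12
Next, f'(u) = 3u^2
And g'(x) = 4
So f'(g(3)) * g'(3)
= 3 * 12^2 * 4
= 3 * 144 * 4
= 1728

1728


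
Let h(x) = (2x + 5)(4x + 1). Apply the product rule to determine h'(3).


Let u(x) = 2x + 5 and v(x) = 4x + 1
u'(x) = 2
v'(x) = 4
Product rule: h'(x) = u'(x)*v(x) + u(x)*v'(x)
= 2 * (4x + 1) + (2x + 5) * 4
At x = 3:
u(3) = 2 * 3 + 5 = 11
v(3) = 4 * 3 + 1 = 13
h'(3) = 2 * 13 + 11 * 4
= 26 + 44
= 70

70


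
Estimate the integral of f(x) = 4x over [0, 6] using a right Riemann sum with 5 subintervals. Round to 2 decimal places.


Right Riemann sum uses right endpoints of each subinterval.
Interval: [0, 6], n = 5
dx = (6 - 0) / 5 = 6/5
Right endpoints: [6/5, 12/5, 18/5, 24/5, 6]
f values: [24/5, 48/5, 72/5, 96/5, 24]
Sum = dx * (sum of f values)
= 6/5 * 72
= 432/5 = 86.40

86.40


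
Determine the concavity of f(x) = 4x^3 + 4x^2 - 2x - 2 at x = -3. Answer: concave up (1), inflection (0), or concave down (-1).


Concavity is determined by the sign of f''(x).
f(x) = 4x^3 + 4x^2 - 2x - 2
f'(x) = 12x^2 + 8x - 2
f''(x) = 24x + 8
f''(-3) = 24 * (-3) + 8
= -72 + 8
= -64
Since f''(-3) < 0, the function is concave down (-1)

-1


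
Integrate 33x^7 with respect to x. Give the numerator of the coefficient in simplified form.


Apply the power rule for integration:
integral of ax^n dx = a/(n+1) * x^(n+1) + C
integral of 33x^7 dx
= 33/8 * x^8 + C
The coefficient in lowest terms is 33/8, and its numerator is 33

33


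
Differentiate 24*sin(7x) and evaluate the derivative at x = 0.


Apply the chain rule to differentiate 24*sin(7x):
d/dx [24*sin(7x)]
= 24 * cos(7x) * d/dx(7x)
= 24 * 7 * cos(7x)
= 168 * cos(7x)
Evaluate at x = 0:
= 168 * cos(0)
= 168 * 1
= 168

168


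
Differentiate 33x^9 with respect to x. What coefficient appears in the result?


We apply the power rule: d/dx [ax^n] = a*n * x^(n-1)
d/dx [33x^9]
= 33 * 9 * x^(9-1)
= 297x^8
The coefficient is 297

297


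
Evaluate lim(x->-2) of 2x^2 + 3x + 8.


Since polynomials are continuous, we use direct substitution.
lim(x->-2) of 2x^2 + 3x + 8
= 2 * (-2)^2 + 3 * (-2) + 8
= 8 - 6 + 8
= 10

10


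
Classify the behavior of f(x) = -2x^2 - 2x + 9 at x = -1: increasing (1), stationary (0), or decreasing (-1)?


Compute f'(x) to determine behavior:
f'(x) = -4x - 2
f'(-1) = -4 * (-1) - 2
= 4 - 2
= 2
Since f'(-1) > 0, the function is increasing (1)

1


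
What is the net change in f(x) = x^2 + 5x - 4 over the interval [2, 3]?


Net change = f(b) - f(a)
f(x) = x^2 + 5x - 4
Compute f(3):
f(3) = 1 * 3^2 + 5 * 3 - 4
= 9 + 15 - 4
= 20
Compute f(2):
f(2) = 1 * 2^2 + 5 * 2 - 4
= 4 + 10 - 4
= 10
Net change = 20 - 10 = 10

10


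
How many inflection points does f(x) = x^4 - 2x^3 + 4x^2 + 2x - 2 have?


Inflection points occur where f''(x) = 0 and concavity changes.
f(x) = x^4 - 2x^3 + 4x^2 + 2x - 2
f'(x) = 4x^3 - 6x^2 + 8x + 2
f''(x) = 12x^2 - 12x + 8
This is a quadratic in x. Use the discriminant to count real roots.
Discriminant = (-12)^2 - 4 * 12 * 8
= 144 - 384
= -240
Since discriminant < 0, f''(x) = 0 has no real solutions.
Number of inflection points: 0

0


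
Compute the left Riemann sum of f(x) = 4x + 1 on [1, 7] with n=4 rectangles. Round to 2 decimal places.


Left Riemann sum uses left endpoints of each subinterval.
Interval: [1, 7], n = 4
dx = (7 - 1) / 4 = 3/2
Left endpoints: [1, 5/2, 4, 11/2]
f values: [5, 11, 17, 23]
Sum = dx * (sum of f values)
= 3/2 * 56
= 84 = 84.00

84.00


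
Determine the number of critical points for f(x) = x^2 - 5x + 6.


Find where f'(x) = 0:
f'(x) = 2x - 5
Set f'(x) = 0:
2x - 5 = 0
x = 5 / 2 = 5/2
This is a linear equation in x, so there is exactly one solution.
Number of critical points: 1

1


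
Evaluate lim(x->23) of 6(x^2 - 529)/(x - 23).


Direct substitution gives 0/0, so we factor the numerator.
Factor: 6(x^2 - 529) = 6 * (x - 23)(x + 23)
Cancel the common factor (x - 23):
6(x^2 - 529)/(x - 23) = 6 * (x + 23)
Now substitute x = 23:
= 6 * (23 + 23) = 276

276


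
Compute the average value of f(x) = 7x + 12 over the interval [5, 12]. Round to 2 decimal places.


Average value = 1/(b-a) * integral from a to b of f(x) dx
First compute the integral of 7x + 12:
F(x) = (7/2)x^2 + 12x
F(12) = 7/2 * 144 + 12 * 12 = 648
F(5) = 7/2 * 25 + 12 * 5 = 295/2
Integral = 648 - 295/2 = 1001/2
Average = (1001/2) / (12 - 5) = (1001/2) / 7
= 143/2 = 71.50

71.50


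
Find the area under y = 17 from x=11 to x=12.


The area under a constant function y = 17 is a rectangle.
Width = 12 - 11 = 1
Height = 17
Area = width * height
= 1 * 17
= 17

17


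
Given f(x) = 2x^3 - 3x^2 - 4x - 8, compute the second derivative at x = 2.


First derivative:
f'(x) = 6x^2 - 6x - 4
Second derivative:
f''(x) = 12x - 6
Substitute x = 2:
f''(2) = 12 * 2 - 6
= 24 - 6
= 18

18


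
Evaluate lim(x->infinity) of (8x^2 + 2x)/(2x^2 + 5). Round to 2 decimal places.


For limits at infinity with equal-degree polynomials,
we compare leading coefficients.
Numerator leading term: 8x^2
Denominator leading term: 2x^2
Divide both by x^2:
lim = (8 + 2/x) / (2 + 5/x^2)
As x -> infinity, the 1/x and 1/x^2 terms vanish:
= 8/2 = 4 = 4.00

4.00


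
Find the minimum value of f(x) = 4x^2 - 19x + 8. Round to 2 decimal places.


For a quadratic f(x) = ax^2 + bx + c with a > 0, the minimum is at the vertex.
Vertex x-coordinate: x = -b/(2a)
x = -(-19) / (2 * 4)
x = 19/8
Substitute back to find the minimum value:
f(19/8) = 4 * (19/8)^2 - 19 * (19/8) + 8
= 361/16 - 361/8 + 8
= -233/16 ≈ -14.56

-14.56


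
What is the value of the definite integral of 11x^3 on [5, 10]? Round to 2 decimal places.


Find the antiderivative of 11x^3:
F(x) = 11/4 * x^4
Apply the Fundamental Theorem of Calculus:
F(10) - F(5)
= 11/4 * 10^4 - 11/4 * 5^4
= 11/4 * (10000 - 625)
= 11/4 * 9375
= 103125/4 = 25781.25

25781.25


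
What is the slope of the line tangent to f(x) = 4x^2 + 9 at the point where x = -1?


The slope of the tangent line equals f'(x) at the point.
f(x) = 4x^2 + 9
f'(x) = 8x
At x = -1:
f'(-1) = 8 * (-1) + 0
= -8 + 0
= -8

-8
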